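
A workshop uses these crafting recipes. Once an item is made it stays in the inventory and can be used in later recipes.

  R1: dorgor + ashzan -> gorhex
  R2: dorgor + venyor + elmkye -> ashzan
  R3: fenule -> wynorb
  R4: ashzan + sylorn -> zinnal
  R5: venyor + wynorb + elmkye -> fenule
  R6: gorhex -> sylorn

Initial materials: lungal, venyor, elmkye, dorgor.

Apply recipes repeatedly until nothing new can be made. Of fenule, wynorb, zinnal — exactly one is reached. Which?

zinnal

Using R2, dorgor, venyor, and elmkye make ashzan.
dorgor + ashzan -> gorhex (R1).
Using R6, gorhex makes sylorn.
Using R4, ashzan and sylorn make zinnal.
wynorb would need fenule (R3), but fenule is never obtained. fenule would need venyor, wynorb, and elmkye (R5), but wynorb is never obtained.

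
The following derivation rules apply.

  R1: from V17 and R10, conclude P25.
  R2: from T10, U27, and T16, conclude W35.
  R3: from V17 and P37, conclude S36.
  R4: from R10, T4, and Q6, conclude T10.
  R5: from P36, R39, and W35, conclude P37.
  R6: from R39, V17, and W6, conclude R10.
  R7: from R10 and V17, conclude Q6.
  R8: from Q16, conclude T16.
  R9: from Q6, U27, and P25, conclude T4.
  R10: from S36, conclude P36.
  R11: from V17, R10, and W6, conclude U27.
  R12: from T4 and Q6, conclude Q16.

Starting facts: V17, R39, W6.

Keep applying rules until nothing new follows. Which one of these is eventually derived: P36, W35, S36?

W35

From R39, V17, and W6, R6 gives R10.
From V17, R10, and W6, R11 gives U27.
V17 and R10 hold, so P25 follows (R1).
R10 and V17 hold, so Q6 follows (R7).
From Q6, U27, and P25, R9 gives T4.
R10, T4, and Q6 hold, so T10 follows (R4).
T4 and Q6 hold, so Q16 follows (R12).
From Q16, R8 gives T16.
From T10, U27, and T16, R2 gives W35.
P36 would need S36 (R10), but S36 is never established. S36 would need V17 and P37 (R3), but P37 is never established.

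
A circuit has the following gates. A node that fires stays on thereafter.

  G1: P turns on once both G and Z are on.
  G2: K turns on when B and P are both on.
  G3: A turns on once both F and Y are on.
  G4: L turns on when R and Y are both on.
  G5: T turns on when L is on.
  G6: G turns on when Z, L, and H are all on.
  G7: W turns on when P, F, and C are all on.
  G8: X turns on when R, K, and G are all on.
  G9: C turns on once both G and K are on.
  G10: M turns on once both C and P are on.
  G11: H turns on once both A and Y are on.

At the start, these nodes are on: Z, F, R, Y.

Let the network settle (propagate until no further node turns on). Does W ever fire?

W would need P, F, and C (G7), but C never turns on.

No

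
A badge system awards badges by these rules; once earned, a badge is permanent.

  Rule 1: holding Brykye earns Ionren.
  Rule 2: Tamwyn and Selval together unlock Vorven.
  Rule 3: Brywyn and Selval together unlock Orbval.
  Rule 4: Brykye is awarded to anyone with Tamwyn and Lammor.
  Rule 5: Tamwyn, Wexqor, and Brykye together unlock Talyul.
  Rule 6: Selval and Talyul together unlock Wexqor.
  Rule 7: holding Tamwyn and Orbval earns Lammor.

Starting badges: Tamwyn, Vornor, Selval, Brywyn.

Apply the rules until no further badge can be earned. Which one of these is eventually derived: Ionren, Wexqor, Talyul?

With Brywyn and Selval, Orbval is earned (Rule 3).
With Tamwyn and Orbval, Lammor is earned (Rule 7).
With Tamwyn and Lammor, Brykye is earned (Rule 4).
With Brykye, Ionren is earned (Rule 1).
Talyul would need Tamwyn, Wexqor, and Brykye (Rule 5), but Wexqor is never earned. Wexqor would need Selval and Talyul (Rule 6), but Talyul is never earned.

Ionren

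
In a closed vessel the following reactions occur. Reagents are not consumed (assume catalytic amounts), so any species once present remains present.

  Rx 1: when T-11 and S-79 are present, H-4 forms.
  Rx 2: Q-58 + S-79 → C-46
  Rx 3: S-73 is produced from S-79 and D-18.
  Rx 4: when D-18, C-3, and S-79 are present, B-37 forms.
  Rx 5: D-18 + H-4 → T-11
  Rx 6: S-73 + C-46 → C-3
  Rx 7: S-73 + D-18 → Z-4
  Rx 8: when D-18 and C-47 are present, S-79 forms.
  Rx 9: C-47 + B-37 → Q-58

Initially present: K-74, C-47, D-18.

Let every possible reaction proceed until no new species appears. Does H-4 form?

No

H-4 would need T-11 and S-79 (Rx 1), but T-11 never forms.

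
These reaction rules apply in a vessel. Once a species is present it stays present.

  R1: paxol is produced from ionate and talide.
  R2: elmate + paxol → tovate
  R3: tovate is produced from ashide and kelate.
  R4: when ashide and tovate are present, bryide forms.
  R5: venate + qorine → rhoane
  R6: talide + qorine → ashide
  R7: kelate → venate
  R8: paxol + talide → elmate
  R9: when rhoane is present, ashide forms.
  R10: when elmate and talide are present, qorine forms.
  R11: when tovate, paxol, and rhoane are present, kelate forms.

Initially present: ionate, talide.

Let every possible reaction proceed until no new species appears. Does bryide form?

Yes

ionate and talide present → paxol forms (R1).
paxol and talide present → elmate forms (R8).
elmate and paxol present → tovate forms (R2).
elmate and talide present → qorine forms (R10).
talide and qorine present → ashide forms (R6).
ashide and tovate present → bryide forms (R4).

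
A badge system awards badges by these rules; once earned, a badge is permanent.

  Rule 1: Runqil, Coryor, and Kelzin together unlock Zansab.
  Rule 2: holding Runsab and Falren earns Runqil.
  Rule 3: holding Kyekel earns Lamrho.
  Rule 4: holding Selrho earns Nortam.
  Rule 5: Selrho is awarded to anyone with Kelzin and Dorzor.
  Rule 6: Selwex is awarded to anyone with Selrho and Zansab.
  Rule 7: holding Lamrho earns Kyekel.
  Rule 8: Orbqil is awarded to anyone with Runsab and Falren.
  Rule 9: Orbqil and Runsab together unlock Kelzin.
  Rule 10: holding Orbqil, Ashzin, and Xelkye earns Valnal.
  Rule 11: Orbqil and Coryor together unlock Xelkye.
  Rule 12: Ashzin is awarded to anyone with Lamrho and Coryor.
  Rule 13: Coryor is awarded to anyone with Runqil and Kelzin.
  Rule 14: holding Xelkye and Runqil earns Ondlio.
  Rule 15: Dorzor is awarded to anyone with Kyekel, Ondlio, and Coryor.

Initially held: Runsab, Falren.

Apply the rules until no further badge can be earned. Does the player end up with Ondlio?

Yes

With Runsab and Falren, Orbqil is earned (Rule 8).
With Runsab and Falren, Runqil is earned (Rule 2).
With Orbqil and Runsab, Kelzin is earned (Rule 9).
With Runqil and Kelzin, Coryor is earned (Rule 13).
With Orbqil and Coryor, Xelkye is earned (Rule 11).
With Xelkye and Runqil, Ondlio is earned (Rule 14).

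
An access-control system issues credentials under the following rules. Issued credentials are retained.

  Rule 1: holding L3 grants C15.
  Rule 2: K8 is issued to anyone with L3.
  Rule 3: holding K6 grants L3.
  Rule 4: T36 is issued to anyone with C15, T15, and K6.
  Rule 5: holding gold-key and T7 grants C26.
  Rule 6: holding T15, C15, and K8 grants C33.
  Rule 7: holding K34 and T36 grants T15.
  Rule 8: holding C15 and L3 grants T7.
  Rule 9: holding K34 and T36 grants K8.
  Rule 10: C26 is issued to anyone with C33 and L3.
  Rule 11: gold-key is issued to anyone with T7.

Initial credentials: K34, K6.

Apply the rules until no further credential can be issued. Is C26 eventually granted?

Holding K6 grants L3 (Rule 3).
Holding L3 grants C15 (Rule 1).
Holding C15 and L3 grants T7 (Rule 8).
Holding T7 grants gold-key (Rule 11).
Holding gold-key and T7 grants C26 (Rule 5).

Yes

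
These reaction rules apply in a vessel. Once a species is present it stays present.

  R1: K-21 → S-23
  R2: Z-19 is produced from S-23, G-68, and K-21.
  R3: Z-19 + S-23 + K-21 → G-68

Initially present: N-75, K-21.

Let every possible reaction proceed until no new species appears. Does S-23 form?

Yes

K-21 present → S-23 forms (R1).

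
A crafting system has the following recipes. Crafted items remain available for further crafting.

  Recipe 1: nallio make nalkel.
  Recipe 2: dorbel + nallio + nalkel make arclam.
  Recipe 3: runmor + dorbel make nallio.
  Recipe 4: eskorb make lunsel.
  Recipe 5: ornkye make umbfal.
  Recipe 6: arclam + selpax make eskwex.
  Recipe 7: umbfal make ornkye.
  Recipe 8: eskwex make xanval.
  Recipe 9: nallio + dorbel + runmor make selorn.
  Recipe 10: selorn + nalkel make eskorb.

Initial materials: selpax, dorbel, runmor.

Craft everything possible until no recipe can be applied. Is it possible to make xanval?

Using Recipe 3, runmor and dorbel make nallio.
nallio → nalkel (Recipe 1).
dorbel + nallio + nalkel → arclam (Recipe 2).
arclam + selpax → eskwex (Recipe 6).
Using Recipe 8, eskwex makes xanval.

Yes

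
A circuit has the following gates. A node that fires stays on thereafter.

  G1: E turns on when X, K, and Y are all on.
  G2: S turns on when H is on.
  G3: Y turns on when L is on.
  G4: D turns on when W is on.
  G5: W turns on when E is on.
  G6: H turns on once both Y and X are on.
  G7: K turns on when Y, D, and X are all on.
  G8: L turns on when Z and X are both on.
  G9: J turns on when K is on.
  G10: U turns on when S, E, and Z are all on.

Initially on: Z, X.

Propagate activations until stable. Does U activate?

U would need S, E, and Z (G10), but E never turns on.

No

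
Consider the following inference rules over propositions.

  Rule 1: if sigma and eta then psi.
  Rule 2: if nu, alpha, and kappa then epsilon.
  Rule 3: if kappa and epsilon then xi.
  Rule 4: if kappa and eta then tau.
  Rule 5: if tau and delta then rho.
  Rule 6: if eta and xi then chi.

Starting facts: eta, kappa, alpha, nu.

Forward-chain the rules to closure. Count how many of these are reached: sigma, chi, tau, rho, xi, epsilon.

4

kappa and eta hold, so tau follows (Rule 4).
From nu, alpha, and kappa, Rule 2 gives epsilon.
From kappa and epsilon, Rule 3 gives xi.
eta and xi hold, so chi follows (Rule 6).
No rule produces sigma, and it is not given.
chi: reached.
tau: reached.
rho would need tau and delta (Rule 5), but delta is never established.
xi: reached.
epsilon: reached.
Reached: chi, tau, xi, and epsilon — 4 of the 6.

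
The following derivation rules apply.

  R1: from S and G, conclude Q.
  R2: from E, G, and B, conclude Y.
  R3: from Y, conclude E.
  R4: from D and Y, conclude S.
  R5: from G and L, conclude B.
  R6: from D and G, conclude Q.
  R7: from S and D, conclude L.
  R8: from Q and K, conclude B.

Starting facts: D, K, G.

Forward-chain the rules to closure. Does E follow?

E would need Y (R3), but Y is never established.

No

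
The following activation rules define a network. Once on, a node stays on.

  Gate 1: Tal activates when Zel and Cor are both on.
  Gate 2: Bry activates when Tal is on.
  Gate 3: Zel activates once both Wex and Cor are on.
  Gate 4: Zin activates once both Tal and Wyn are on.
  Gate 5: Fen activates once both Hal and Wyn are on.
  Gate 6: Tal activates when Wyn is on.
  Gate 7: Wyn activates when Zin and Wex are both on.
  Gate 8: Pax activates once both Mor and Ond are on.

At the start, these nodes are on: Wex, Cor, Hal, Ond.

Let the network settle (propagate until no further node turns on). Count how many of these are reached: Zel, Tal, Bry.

Gate 3: Wex and Cor on → Zel on.
Gate 1: Zel and Cor on → Tal on.
Gate 2: Tal on → Bry on.
Zel: reached.
Tal: reached.
Bry: reached.
All 3 are reached.

3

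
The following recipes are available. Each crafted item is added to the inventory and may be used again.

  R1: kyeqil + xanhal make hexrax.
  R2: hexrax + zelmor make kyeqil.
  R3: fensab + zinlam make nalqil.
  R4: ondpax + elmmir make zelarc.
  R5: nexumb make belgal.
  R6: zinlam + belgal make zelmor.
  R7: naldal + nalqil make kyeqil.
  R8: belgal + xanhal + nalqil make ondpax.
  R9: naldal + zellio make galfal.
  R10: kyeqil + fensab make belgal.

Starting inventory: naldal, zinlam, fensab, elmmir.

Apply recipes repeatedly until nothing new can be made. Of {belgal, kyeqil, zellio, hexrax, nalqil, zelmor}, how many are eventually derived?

4

Using R3, fensab and zinlam make nalqil.
Using R7, naldal and nalqil make kyeqil.
Using R10, kyeqil and fensab make belgal.
Using R6, zinlam and belgal make zelmor.
belgal: reached.
kyeqil: reached.
No rule produces zellio, and it is not given.
hexrax would need kyeqil and xanhal (R1), but xanhal is never obtained.
nalqil: reached.
zelmor: reached.
Reached: belgal, kyeqil, nalqil, and zelmor — 4 of the 6.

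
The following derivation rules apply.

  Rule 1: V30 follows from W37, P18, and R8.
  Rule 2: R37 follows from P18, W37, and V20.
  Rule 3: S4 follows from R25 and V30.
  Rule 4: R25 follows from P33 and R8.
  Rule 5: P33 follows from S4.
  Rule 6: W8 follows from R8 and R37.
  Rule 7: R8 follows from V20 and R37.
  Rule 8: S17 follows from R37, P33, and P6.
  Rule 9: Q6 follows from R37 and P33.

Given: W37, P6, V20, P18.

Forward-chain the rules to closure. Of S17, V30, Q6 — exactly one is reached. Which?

P18, W37, and V20 hold, so R37 follows (Rule 2).
V20 and R37 hold, so R8 follows (Rule 7).
From W37, P18, and R8, Rule 1 gives V30.
S17 would need R37, P33, and P6 (Rule 8), but P33 is never established. Q6 would need R37 and P33 (Rule 9), but P33 is never established.

V30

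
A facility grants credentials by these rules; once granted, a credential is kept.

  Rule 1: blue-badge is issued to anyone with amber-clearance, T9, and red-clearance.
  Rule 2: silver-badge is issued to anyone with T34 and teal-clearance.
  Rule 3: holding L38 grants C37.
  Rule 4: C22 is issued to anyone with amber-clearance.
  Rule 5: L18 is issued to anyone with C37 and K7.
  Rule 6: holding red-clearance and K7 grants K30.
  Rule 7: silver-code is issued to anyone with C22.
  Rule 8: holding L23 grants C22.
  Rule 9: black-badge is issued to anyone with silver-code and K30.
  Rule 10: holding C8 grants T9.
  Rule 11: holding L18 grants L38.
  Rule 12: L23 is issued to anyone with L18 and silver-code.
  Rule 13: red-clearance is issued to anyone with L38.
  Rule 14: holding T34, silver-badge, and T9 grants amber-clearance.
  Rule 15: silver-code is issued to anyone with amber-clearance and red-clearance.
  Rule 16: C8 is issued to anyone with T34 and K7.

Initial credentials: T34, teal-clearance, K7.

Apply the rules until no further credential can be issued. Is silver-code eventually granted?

Holding T34 and teal-clearance grants silver-badge (Rule 2).
Holding T34 and K7 grants C8 (Rule 16).
Holding C8 grants T9 (Rule 10).
Holding T34, silver-badge, and T9 grants amber-clearance (Rule 14).
Holding amber-clearance grants C22 (Rule 4).
Holding C22 grants silver-code (Rule 7).

Yes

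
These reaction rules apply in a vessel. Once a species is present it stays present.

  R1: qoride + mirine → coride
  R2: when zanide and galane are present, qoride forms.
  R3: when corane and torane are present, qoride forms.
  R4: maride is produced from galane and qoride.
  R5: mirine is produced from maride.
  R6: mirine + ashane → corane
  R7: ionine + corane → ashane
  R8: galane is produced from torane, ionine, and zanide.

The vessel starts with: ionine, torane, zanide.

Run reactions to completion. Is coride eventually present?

torane, ionine, and zanide present → galane forms (R8).
zanide and galane present → qoride forms (R2).
galane and qoride present → maride forms (R4).
maride present → mirine forms (R5).
qoride and mirine present → coride forms (R1).

Yes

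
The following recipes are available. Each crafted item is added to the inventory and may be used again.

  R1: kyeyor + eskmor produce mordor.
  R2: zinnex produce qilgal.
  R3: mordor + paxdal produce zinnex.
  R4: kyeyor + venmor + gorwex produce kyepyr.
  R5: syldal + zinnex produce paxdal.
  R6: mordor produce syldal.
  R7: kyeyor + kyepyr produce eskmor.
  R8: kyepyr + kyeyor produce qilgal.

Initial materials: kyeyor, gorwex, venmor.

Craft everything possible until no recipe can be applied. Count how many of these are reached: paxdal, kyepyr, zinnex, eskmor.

kyeyor + venmor + gorwex → kyepyr (R4).
Using R7, kyeyor and kyepyr make eskmor.
paxdal would need syldal and zinnex (R5), but zinnex is never obtained.
kyepyr: reached.
zinnex would need mordor and paxdal (R3), but paxdal is never obtained.
eskmor: reached.
Reached: kyepyr and eskmor — 2 of the 4.

2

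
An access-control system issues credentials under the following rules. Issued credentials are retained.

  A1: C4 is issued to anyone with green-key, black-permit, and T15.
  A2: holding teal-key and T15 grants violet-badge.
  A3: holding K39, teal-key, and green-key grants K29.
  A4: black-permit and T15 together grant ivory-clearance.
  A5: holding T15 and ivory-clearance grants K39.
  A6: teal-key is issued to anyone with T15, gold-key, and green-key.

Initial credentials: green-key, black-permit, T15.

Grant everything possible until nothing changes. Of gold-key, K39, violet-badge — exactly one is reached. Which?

Holding black-permit and T15 grants ivory-clearance (A4).
Holding T15 and ivory-clearance grants K39 (A5).
violet-badge would need teal-key and T15 (A2), but teal-key is never granted. No rule produces gold-key, and it is not given.

K39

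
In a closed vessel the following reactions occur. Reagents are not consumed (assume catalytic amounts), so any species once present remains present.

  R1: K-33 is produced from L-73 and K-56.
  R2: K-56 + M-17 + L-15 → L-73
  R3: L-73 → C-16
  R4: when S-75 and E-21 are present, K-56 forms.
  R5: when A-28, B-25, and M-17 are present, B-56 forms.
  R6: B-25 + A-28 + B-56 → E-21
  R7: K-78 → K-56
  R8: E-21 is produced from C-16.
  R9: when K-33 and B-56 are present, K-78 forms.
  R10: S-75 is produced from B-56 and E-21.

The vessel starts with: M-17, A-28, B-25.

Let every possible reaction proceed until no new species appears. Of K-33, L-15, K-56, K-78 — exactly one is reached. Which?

K-56

A-28, B-25, and M-17 present → B-56 forms (R5).
B-25, A-28, and B-56 present → E-21 forms (R6).
B-56 and E-21 present → S-75 forms (R10).
S-75 and E-21 present → K-56 forms (R4).
No rule produces L-15, and it is not given. K-78 would need K-33 and B-56 (R9), but K-33 never forms. K-33 would need L-73 and K-56 (R1), but L-73 never forms.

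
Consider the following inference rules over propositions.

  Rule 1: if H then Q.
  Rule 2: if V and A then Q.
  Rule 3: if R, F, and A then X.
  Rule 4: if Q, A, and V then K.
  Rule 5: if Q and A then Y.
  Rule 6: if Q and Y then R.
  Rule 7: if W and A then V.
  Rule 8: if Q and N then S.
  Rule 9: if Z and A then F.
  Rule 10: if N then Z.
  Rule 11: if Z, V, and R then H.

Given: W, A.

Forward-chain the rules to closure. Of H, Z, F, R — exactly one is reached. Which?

From W and A, Rule 7 gives V.
From V and A, Rule 2 gives Q.
Q and A hold, so Y follows (Rule 5).
From Q and Y, Rule 6 gives R.
H would need Z, V, and R (Rule 11), but Z is never established. F would need Z and A (Rule 9), but Z is never established. Z would need N (Rule 10), but N is never established.

R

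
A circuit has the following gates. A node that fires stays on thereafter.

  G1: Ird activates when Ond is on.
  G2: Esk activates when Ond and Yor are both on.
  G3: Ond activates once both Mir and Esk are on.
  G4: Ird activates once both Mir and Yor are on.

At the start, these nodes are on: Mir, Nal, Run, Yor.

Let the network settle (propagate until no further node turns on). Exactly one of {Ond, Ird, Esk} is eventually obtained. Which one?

Ird

G4: Mir and Yor on → Ird on.
Ond would need Mir and Esk (G3), but Esk never turns on. Esk would need Ond and Yor (G2), but Ond never turns on.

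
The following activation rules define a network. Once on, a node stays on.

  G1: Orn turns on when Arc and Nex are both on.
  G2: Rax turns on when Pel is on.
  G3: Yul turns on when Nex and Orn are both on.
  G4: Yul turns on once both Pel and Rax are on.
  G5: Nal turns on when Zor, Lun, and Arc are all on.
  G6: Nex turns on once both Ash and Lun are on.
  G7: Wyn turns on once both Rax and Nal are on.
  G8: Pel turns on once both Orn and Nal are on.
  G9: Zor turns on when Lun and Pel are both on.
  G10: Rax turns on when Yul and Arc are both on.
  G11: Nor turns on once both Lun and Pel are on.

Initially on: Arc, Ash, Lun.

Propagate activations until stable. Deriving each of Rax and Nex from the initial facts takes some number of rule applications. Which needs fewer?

Nex: G6: Ash and Lun on → Nex on. [1 rule application]
Rax: G6: Ash and Lun on → Nex on. G1: Arc and Nex on → Orn on. G3: Nex and Orn on → Yul on. G10: Yul and Arc on → Rax on. [4 rule applications]
Nex needs fewer.

Nex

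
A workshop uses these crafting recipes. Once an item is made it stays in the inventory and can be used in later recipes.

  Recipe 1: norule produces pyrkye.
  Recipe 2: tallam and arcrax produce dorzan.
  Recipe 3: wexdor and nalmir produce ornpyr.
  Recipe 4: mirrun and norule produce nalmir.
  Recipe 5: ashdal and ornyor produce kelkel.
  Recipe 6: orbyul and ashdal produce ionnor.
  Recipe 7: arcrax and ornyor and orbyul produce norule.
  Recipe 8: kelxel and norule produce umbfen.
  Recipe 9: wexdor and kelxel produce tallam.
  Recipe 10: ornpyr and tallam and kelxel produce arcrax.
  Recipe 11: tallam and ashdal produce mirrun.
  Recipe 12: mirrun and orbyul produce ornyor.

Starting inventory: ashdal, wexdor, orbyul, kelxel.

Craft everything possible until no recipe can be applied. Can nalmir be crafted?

nalmir would need mirrun and norule (Recipe 4), but norule is never obtained.

No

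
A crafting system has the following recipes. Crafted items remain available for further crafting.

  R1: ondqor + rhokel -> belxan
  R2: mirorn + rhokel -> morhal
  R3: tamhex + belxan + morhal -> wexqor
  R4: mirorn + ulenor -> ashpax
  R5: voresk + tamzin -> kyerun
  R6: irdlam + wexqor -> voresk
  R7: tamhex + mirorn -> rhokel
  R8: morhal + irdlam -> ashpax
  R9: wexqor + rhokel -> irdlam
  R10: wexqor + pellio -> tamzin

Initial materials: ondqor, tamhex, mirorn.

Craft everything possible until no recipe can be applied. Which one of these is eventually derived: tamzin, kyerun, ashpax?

ashpax

Using R7, tamhex and mirorn make rhokel.
ondqor + rhokel -> belxan (R1).
mirorn + rhokel -> morhal (R2).
Using R3, tamhex, belxan, and morhal make wexqor.
Using R9, wexqor and rhokel make irdlam.
morhal + irdlam -> ashpax (R8).
tamzin would need wexqor and pellio (R10), but pellio is never obtained. kyerun would need voresk and tamzin (R5), but tamzin is never obtained.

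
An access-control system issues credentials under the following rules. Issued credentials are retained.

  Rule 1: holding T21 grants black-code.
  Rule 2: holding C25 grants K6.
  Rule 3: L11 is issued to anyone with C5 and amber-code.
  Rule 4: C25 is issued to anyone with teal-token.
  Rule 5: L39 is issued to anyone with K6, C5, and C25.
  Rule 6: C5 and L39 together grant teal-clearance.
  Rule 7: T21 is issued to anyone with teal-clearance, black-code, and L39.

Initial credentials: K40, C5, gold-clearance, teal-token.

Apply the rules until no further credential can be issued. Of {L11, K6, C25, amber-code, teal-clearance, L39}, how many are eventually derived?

4

Holding teal-token grants C25 (Rule 4).
Holding C25 grants K6 (Rule 2).
Holding K6, C5, and C25 grants L39 (Rule 5).
Holding C5 and L39 grants teal-clearance (Rule 6).
L11 would need C5 and amber-code (Rule 3), but amber-code is never granted.
K6: reached.
C25: reached.
No rule produces amber-code, and it is not given.
teal-clearance: reached.
L39: reached.
Reached: K6, C25, teal-clearance, and L39 — 4 of the 6.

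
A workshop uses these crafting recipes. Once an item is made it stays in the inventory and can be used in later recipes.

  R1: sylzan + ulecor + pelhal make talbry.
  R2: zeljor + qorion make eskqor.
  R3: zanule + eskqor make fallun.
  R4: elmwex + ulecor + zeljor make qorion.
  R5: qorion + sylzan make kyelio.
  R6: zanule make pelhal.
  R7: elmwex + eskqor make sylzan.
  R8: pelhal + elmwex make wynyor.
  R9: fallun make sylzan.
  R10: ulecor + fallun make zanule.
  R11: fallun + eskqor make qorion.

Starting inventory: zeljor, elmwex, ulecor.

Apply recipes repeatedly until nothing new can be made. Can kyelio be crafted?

Yes

Using R4, elmwex, ulecor, and zeljor make qorion.
zeljor + qorion → eskqor (R2).
elmwex + eskqor → sylzan (R7).
Using R5, qorion and sylzan make kyelio.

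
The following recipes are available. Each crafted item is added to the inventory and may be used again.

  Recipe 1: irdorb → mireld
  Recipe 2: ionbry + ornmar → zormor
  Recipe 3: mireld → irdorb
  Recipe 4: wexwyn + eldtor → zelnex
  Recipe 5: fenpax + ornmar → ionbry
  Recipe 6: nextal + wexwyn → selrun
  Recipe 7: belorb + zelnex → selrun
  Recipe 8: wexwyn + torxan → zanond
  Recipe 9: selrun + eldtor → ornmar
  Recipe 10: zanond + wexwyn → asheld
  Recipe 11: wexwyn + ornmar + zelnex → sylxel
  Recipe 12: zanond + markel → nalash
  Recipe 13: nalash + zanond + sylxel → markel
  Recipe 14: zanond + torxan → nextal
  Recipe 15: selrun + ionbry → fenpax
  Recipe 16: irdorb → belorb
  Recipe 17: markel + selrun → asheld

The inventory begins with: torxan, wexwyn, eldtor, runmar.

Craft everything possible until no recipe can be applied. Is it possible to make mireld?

No

mireld would need irdorb (Recipe 1), but irdorb is never obtained.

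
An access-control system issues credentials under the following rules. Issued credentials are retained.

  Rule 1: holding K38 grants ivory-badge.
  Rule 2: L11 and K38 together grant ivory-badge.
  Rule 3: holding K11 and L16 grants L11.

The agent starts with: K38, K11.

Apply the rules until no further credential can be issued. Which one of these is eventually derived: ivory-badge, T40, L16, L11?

ivory-badge

Holding K38 grants ivory-badge (Rule 1).
L11 would need K11 and L16 (Rule 3), but L16 is never granted. No rule produces L16, and it is not given. No rule produces T40, and it is not given.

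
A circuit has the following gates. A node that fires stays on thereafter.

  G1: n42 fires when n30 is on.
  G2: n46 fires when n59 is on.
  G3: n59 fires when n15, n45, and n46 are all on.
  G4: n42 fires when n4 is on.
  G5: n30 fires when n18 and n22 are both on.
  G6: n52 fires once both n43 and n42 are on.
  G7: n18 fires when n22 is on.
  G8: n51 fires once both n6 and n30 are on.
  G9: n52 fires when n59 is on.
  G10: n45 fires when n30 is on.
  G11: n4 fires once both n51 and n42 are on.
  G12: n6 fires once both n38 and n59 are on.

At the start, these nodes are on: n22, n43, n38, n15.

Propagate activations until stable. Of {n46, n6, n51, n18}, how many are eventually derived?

1

G7: n22 on → n18 on.
n46 would need n59 (G2), but n59 never turns on.
n6 would need n38 and n59 (G12), but n59 never turns on.
n51 would need n6 and n30 (G8), but n6 never turns on.
n18: reached.
Reached: n18 — 1 of the 4.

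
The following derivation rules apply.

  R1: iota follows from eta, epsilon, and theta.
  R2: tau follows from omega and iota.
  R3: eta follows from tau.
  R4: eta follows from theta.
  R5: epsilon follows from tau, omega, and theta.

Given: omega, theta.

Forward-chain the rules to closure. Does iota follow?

iota would need eta, epsilon, and theta (R1), but epsilon is never established.

No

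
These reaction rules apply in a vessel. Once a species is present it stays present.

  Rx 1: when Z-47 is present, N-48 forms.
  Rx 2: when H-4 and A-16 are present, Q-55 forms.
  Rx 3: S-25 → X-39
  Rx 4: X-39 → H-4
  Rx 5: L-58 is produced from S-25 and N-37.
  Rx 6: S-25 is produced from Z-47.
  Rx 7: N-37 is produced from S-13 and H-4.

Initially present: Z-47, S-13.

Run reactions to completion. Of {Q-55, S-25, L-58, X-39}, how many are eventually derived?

3

Z-47 present → S-25 forms (Rx 6).
S-25 present → X-39 forms (Rx 3).
X-39 present → H-4 forms (Rx 4).
S-13 and H-4 present → N-37 forms (Rx 7).
S-25 and N-37 present → L-58 forms (Rx 5).
Q-55 would need H-4 and A-16 (Rx 2), but A-16 never forms.
S-25: reached.
L-58: reached.
X-39: reached.
Reached: S-25, L-58, and X-39 — 3 of the 4.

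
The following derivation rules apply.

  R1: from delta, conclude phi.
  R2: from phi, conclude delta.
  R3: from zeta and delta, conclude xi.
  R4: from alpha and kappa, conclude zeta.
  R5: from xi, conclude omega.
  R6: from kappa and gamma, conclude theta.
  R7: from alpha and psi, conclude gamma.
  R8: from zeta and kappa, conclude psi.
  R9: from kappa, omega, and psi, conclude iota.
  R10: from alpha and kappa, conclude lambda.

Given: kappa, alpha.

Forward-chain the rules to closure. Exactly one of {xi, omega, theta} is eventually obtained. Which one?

theta

From alpha and kappa, R4 gives zeta.
zeta and kappa hold, so psi follows (R8).
alpha and psi hold, so gamma follows (R7).
kappa and gamma hold, so theta follows (R6).
xi would need zeta and delta (R3), but delta is never established. omega would need xi (R5), but xi is never established.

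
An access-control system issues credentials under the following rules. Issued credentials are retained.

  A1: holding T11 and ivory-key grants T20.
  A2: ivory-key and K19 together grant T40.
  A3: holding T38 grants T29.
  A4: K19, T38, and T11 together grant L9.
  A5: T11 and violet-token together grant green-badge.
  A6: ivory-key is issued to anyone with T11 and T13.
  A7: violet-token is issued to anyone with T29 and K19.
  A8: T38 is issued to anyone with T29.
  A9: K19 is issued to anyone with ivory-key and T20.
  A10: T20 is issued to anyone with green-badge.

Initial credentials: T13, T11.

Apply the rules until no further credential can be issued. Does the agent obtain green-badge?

No

green-badge would need T11 and violet-token (A5), but violet-token is never granted.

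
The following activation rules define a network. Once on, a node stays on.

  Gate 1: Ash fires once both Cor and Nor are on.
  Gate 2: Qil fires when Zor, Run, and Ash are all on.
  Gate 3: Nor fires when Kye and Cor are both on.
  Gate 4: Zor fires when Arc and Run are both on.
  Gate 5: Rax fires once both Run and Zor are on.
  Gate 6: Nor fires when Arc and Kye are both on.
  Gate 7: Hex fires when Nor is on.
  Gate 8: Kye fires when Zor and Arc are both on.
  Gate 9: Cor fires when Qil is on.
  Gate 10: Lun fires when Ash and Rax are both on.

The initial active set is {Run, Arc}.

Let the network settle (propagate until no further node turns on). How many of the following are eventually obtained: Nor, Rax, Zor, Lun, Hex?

Arc and Run are on, so Zor fires (Gate 4).
Run and Zor are on, so Rax fires (Gate 5).
Zor and Arc are on, so Kye fires (Gate 8).
Arc and Kye are on, so Nor fires (Gate 6).
Nor is on, so Hex fires (Gate 7).
Nor: reached.
Rax: reached.
Zor: reached.
Lun would need Ash and Rax (Gate 10), but Ash never turns on.
Hex: reached.
Reached: Nor, Rax, Zor, and Hex — 4 of the 5.

4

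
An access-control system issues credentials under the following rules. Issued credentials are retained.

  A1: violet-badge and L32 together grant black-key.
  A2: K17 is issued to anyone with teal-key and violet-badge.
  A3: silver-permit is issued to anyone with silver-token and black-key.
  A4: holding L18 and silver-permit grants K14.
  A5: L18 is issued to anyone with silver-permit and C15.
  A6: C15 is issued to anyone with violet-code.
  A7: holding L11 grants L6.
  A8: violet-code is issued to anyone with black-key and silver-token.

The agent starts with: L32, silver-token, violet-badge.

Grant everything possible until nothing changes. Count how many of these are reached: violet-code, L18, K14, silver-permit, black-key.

Holding violet-badge and L32 grants black-key (A1).
Holding silver-token and black-key grants silver-permit (A3).
Holding black-key and silver-token grants violet-code (A8).
Holding violet-code grants C15 (A6).
Holding silver-permit and C15 grants L18 (A5).
Holding L18 and silver-permit grants K14 (A4).
violet-code: reached.
L18: reached.
K14: reached.
silver-permit: reached.
black-key: reached.
All 5 are reached.

5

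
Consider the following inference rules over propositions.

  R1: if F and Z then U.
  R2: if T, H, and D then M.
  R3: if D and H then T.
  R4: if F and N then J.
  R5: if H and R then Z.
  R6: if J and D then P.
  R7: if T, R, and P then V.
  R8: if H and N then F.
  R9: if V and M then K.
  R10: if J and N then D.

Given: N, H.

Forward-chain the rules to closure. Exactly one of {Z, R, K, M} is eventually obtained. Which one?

M

H and N hold, so F follows (R8).
From F and N, R4 gives J.
From J and N, R10 gives D.
D and H hold, so T follows (R3).
T, H, and D hold, so M follows (R2).
No rule produces R, and it is not given. Z would need H and R (R5), but R is never established. K would need V and M (R9), but V is never established.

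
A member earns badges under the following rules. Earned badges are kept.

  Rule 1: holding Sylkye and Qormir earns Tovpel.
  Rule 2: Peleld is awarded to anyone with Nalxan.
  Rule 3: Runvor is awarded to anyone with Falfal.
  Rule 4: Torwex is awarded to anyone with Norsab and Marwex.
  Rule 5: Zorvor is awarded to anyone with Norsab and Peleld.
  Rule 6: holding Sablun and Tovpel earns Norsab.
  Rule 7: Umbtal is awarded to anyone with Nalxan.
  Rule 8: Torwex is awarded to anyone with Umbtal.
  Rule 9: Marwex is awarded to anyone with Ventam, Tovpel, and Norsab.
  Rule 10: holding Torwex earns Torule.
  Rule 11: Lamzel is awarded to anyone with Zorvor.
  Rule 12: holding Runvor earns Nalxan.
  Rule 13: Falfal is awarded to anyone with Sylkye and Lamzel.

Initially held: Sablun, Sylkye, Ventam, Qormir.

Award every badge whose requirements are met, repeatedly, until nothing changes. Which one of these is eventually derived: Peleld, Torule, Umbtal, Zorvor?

With Sylkye and Qormir, Tovpel is earned (Rule 1).
With Sablun and Tovpel, Norsab is earned (Rule 6).
With Ventam, Tovpel, and Norsab, Marwex is earned (Rule 9).
With Norsab and Marwex, Torwex is earned (Rule 4).
With Torwex, Torule is earned (Rule 10).
Peleld would need Nalxan (Rule 2), but Nalxan is never earned. Zorvor would need Norsab and Peleld (Rule 5), but Peleld is never earned. Umbtal would need Nalxan (Rule 7), but Nalxan is never earned.

Torule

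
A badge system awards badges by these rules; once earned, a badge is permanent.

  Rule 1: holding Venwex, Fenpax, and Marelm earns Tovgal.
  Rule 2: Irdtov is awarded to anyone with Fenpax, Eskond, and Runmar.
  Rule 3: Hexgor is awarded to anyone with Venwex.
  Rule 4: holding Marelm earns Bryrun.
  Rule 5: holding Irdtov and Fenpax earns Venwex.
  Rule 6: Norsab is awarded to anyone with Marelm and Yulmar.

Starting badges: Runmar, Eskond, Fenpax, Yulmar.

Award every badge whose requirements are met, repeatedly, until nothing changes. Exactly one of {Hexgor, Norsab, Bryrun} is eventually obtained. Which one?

With Fenpax, Eskond, and Runmar, Irdtov is earned (Rule 2).
With Irdtov and Fenpax, Venwex is earned (Rule 5).
With Venwex, Hexgor is earned (Rule 3).
Norsab would need Marelm and Yulmar (Rule 6), but Marelm is never earned. Bryrun would need Marelm (Rule 4), but Marelm is never earned.

Hexgor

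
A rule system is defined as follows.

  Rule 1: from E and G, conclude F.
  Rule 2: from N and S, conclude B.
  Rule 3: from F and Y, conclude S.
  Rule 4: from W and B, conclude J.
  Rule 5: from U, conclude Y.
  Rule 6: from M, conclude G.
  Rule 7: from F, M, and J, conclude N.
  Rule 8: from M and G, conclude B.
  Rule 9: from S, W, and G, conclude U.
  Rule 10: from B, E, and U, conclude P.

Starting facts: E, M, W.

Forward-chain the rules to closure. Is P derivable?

P would need B, E, and U (Rule 10), but U is never established.

No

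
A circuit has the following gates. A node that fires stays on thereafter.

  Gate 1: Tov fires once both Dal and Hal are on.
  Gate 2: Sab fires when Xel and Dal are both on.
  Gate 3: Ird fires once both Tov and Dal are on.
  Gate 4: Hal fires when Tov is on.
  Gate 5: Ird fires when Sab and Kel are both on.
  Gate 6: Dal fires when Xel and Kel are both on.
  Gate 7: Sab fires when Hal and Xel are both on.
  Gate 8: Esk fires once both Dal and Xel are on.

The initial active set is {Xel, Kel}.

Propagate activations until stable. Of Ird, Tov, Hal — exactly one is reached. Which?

Gate 6: Xel and Kel on → Dal on.
Gate 2: Xel and Dal on → Sab on.
Gate 5: Sab and Kel on → Ird on.
Hal would need Tov (Gate 4), but Tov never turns on. Tov would need Dal and Hal (Gate 1), but Hal never turns on.

Ird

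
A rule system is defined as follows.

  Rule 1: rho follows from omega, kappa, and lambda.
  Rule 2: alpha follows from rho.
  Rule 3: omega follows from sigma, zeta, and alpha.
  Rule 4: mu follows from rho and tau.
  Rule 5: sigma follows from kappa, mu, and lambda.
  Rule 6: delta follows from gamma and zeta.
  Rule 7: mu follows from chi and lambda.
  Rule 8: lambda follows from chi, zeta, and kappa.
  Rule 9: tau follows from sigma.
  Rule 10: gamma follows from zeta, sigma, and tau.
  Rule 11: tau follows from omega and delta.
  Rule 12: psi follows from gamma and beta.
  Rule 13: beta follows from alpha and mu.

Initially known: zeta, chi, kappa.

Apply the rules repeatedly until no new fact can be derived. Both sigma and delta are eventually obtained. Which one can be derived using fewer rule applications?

sigma

sigma: chi, zeta, and kappa hold, so lambda follows (Rule 8). chi and lambda hold, so mu follows (Rule 7). kappa, mu, and lambda hold, so sigma follows (Rule 5). [3 rule applications]
delta: chi, zeta, and kappa hold, so lambda follows (Rule 8). From chi and lambda, Rule 7 gives mu. From kappa, mu, and lambda, Rule 5 gives sigma. sigma holds, so tau follows (Rule 9). From zeta, sigma, and tau, Rule 10 gives gamma. From gamma and zeta, Rule 6 gives delta. [6 rule applications]
sigma needs fewer.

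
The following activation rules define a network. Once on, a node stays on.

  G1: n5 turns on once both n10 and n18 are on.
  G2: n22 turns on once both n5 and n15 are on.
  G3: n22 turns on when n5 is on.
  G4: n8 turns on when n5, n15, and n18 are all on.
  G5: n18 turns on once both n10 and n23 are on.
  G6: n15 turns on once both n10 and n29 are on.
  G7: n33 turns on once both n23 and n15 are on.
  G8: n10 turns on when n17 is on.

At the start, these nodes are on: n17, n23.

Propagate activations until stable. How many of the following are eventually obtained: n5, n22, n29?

2

G8: n17 on → n10 on.
n10 and n23 are on, so n18 turns on (G5).
G1: n10 and n18 on → n5 on.
n5 is on, so n22 turns on (G3).
n5: reached.
n22: reached.
No rule produces n29, and it is not given.
Reached: n5 and n22 — 2 of the 3.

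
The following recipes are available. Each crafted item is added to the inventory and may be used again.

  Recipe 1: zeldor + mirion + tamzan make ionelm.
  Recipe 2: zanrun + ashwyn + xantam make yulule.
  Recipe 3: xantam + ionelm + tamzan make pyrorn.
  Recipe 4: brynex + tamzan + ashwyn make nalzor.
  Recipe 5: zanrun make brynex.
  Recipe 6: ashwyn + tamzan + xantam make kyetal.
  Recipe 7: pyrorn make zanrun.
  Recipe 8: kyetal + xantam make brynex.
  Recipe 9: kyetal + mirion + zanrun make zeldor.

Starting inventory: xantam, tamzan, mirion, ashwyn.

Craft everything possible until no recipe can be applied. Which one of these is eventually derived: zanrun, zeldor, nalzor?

ashwyn + tamzan + xantam → kyetal (Recipe 6).
Using Recipe 8, kyetal and xantam make brynex.
brynex + tamzan + ashwyn → nalzor (Recipe 4).
zeldor would need kyetal, mirion, and zanrun (Recipe 9), but zanrun is never obtained. zanrun would need pyrorn (Recipe 7), but pyrorn is never obtained.

nalzor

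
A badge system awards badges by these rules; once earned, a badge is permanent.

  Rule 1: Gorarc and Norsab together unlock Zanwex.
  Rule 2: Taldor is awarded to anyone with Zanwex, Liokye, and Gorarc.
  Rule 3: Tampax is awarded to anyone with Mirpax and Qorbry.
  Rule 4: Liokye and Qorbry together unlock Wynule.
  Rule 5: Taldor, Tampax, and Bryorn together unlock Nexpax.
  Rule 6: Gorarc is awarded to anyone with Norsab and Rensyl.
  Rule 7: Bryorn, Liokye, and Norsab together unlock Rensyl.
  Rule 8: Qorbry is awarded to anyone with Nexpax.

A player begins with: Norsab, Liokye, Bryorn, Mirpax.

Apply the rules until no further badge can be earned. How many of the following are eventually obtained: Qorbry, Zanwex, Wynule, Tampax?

With Bryorn, Liokye, and Norsab, Rensyl is earned (Rule 7).
With Norsab and Rensyl, Gorarc is earned (Rule 6).
With Gorarc and Norsab, Zanwex is earned (Rule 1).
Qorbry would need Nexpax (Rule 8), but Nexpax is never earned.
Zanwex: reached.
Wynule would need Liokye and Qorbry (Rule 4), but Qorbry is never earned.
Tampax would need Mirpax and Qorbry (Rule 3), but Qorbry is never earned.
Reached: Zanwex — 1 of the 4.

1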